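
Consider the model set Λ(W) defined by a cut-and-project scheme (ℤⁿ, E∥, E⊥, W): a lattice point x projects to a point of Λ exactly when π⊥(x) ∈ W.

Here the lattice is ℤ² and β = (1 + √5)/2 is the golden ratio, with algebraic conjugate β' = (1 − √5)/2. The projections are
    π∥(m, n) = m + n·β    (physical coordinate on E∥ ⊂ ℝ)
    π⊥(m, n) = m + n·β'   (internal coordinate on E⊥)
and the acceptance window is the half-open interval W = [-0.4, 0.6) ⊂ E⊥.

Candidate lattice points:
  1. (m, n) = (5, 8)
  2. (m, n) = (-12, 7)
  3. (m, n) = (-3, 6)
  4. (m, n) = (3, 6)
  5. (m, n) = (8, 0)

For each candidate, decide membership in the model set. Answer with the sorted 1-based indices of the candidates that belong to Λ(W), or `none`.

Numerically β ≈ 1.6180 and β' = −1/β ≈ -0.6180.
[1] lift (5,8): star map gives 0.0557; window check -0.4 ≤ 0.0557 < 0.6 is true → IN Λ
[2] lift (-12,7): star map gives -16.3262; window check -0.4 ≤ -16.3262 < 0.6 is false → out
[3] lift (-3,6): star map gives -6.7082; window check -0.4 ≤ -6.7082 < 0.6 is false → out
[4] lift (3,6): star map gives -0.7082; window check -0.4 ≤ -0.7082 < 0.6 is false → out
[5] lift (8,0): star map gives 8.0000; window check -0.4 ≤ 8.0000 < 0.6 is false → out

1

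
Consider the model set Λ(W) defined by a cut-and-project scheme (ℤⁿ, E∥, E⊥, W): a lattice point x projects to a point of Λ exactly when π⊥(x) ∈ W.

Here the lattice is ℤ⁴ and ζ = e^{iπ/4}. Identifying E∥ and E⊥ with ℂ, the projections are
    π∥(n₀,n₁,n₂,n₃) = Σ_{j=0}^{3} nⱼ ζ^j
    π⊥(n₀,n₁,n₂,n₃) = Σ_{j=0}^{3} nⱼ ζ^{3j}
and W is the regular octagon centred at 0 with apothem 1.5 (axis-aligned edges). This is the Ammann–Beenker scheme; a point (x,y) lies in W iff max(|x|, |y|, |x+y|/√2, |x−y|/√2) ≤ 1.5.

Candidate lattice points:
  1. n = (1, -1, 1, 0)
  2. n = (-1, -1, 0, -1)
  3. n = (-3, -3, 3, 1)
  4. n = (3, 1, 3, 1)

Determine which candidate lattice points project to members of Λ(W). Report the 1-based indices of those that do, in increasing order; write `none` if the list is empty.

none

Internal map: ζ^{3j} for j=0..3 gives (1,0), (−√2/2,√2/2), (0,−1), (√2/2,√2/2).
candidate 1: n = (1, -1, 1, 0) → π⊥ ≈ (+1.7071, -1.7071); max(|x|,|y|,|x±y|/√2) = 2.4142 > 1.5 ⇒ ∉ W
candidate 2: n = (-1, -1, 0, -1) → π⊥ ≈ (-1.0000, -1.4142); max(|x|,|y|,|x±y|/√2) = 1.7071 > 1.5 ⇒ ∉ W
candidate 3: n = (-3, -3, 3, 1) → π⊥ ≈ (-0.1716, -4.4142); max(|x|,|y|,|x±y|/√2) = 4.4142 > 1.5 ⇒ ∉ W
candidate 4: n = (3, 1, 3, 1) → π⊥ ≈ (+3.0000, -1.5858); max(|x|,|y|,|x±y|/√2) = 3.2426 > 1.5 ⇒ ∉ W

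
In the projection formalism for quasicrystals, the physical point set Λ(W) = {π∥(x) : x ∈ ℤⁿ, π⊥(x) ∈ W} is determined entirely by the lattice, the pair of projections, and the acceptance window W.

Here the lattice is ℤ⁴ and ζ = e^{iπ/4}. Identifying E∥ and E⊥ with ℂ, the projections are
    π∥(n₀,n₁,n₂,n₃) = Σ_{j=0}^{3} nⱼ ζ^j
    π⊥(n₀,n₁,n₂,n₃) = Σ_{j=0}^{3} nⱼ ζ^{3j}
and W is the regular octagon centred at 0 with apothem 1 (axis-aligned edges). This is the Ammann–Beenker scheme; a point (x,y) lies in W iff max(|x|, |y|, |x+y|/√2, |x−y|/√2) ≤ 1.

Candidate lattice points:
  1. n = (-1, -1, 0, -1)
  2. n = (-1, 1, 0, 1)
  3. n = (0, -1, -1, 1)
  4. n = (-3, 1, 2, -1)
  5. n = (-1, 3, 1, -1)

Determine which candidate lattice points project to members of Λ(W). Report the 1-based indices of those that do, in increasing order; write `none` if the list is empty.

none

Internal map: ζ^{3j} for j=0..3 gives (1,0), (−√2/2,√2/2), (0,−1), (√2/2,√2/2).
candidate 1: n = (-1, -1, 0, -1) → π⊥ ≈ (-1.000000, -1.414214); max(|x|,|y|,|x±y|/√2) = 1.707107 > 1 ⇒ ∉ W
candidate 2: n = (-1, 1, 0, 1) → π⊥ ≈ (-1.000000, +1.414214); max(|x|,|y|,|x±y|/√2) = 1.707107 > 1 ⇒ ∉ W
candidate 3: n = (0, -1, -1, 1) → π⊥ ≈ (+1.414214, +1.000000); max(|x|,|y|,|x±y|/√2) = 1.707107 > 1 ⇒ ∉ W
candidate 4: n = (-3, 1, 2, -1) → π⊥ ≈ (-4.414214, -2.000000); max(|x|,|y|,|x±y|/√2) = 4.535534 > 1 ⇒ ∉ W
candidate 5: n = (-1, 3, 1, -1) → π⊥ ≈ (-3.828427, +0.414214); max(|x|,|y|,|x±y|/√2) = 3.828427 > 1 ⇒ ∉ W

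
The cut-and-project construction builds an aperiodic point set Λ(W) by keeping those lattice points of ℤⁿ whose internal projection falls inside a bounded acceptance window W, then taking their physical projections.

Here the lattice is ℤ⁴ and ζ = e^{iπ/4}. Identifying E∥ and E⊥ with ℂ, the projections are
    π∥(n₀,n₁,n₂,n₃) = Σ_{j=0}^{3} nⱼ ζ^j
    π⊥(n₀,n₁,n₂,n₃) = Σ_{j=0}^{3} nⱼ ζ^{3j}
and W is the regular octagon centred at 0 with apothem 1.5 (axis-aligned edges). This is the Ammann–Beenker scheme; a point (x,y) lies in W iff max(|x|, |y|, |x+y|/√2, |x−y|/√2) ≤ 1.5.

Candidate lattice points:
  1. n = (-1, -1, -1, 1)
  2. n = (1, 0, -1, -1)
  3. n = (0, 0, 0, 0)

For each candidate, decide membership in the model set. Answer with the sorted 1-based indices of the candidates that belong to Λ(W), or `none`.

1, 2, 3

π⊥(n) = n₀ + n₁ζ³ + n₂ζ⁶ + n₃ζ⁹ where ζ = e^{iπ/4}.
candidate 1: n = (-1, -1, -1, 1) → π⊥ ≈ (+0.41421, +1.00000); max(|x|,|y|,|x±y|/√2) = 1.00000 ≤ 1.5 ⇒ ∈ W
candidate 2: n = (1, 0, -1, -1) → π⊥ ≈ (+0.29289, +0.29289); max(|x|,|y|,|x±y|/√2) = 0.41421 ≤ 1.5 ⇒ ∈ W
candidate 3: n = (0, 0, 0, 0) → π⊥ ≈ (+0.00000, +0.00000); max(|x|,|y|,|x±y|/√2) = 0.00000 ≤ 1.5 ⇒ ∈ W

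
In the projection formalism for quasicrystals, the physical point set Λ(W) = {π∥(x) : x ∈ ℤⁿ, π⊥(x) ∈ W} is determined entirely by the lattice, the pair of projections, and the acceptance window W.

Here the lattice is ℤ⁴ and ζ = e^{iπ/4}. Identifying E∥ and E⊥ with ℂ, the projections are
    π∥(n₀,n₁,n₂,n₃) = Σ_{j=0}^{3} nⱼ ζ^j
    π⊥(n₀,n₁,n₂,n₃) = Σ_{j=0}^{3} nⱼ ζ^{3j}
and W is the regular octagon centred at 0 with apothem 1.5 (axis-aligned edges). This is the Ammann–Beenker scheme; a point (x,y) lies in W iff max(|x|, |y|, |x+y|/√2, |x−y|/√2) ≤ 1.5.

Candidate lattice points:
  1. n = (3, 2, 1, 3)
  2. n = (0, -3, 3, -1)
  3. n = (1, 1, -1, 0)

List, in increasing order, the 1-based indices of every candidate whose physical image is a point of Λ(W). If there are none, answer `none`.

none

With ζ = e^{iπ/4} the internal vectors are ζ^0,ζ^3,ζ^6,ζ^9.
candidate 1: n = (3, 2, 1, 3) → π⊥ ≈ (+3.7071, +2.5355); max(|x|,|y|,|x±y|/√2) = 4.4142 > 1.5 ⇒ ∉ W
candidate 2: n = (0, -3, 3, -1) → π⊥ ≈ (+1.4142, -5.8284); max(|x|,|y|,|x±y|/√2) = 5.8284 > 1.5 ⇒ ∉ W
candidate 3: n = (1, 1, -1, 0) → π⊥ ≈ (+0.2929, +1.7071); max(|x|,|y|,|x±y|/√2) = 1.7071 > 1.5 ⇒ ∉ W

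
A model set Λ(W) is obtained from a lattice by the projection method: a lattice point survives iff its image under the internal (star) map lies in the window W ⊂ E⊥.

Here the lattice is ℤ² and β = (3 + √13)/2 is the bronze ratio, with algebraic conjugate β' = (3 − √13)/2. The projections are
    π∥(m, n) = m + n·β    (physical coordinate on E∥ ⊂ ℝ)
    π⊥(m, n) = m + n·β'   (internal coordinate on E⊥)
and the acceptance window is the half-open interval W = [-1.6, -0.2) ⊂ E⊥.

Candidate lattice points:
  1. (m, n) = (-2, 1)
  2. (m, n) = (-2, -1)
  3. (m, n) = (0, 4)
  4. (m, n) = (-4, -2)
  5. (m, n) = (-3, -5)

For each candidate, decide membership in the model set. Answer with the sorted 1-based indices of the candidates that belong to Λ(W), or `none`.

3, 5

Numerically β ≈ 3.3028 and β' = −1/β ≈ -0.3028.
[1] lift (-2,1): star map gives -2.3028; window check -1.6 ≤ -2.3028 < -0.2 is false → out
[2] lift (-2,-1): star map gives -1.6972; window check -1.6 ≤ -1.6972 < -0.2 is false → out
[3] lift (0,4): star map gives -1.2111; window check -1.6 ≤ -1.2111 < -0.2 is true → IN Λ
[4] lift (-4,-2): star map gives -3.3944; window check -1.6 ≤ -3.3944 < -0.2 is false → out
[5] lift (-3,-5): star map gives -1.4861; window check -1.6 ≤ -1.4861 < -0.2 is true → IN Λ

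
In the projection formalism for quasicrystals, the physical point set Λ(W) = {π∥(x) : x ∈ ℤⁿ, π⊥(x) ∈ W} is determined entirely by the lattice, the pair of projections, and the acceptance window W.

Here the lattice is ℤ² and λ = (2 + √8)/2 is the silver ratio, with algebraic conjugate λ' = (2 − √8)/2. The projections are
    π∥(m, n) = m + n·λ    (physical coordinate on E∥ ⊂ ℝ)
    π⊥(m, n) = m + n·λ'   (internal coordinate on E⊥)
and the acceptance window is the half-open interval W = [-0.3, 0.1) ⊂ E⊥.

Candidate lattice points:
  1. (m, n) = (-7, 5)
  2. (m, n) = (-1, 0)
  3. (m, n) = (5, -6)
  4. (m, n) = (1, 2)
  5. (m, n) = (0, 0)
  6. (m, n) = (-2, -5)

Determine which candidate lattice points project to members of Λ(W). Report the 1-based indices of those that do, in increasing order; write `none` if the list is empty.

5, 6

Numerically λ ≈ 2.41421 and λ' = −1/λ ≈ -0.41421.
candidate 1: (m,n)=(-7,5) → π∥ = -7+5·λ ≈ 5.07107, π⊥ = -7+5·λ' ≈ -9.07107 ∉ [-0.3, 0.1) ⇒ out
candidate 2: (m,n)=(-1,0) → π∥ = -1+0·λ ≈ -1.00000, π⊥ = -1+0·λ' ≈ -1.00000 ∉ [-0.3, 0.1) ⇒ out
candidate 3: (m,n)=(5,-6) → π∥ = 5-6·λ ≈ -9.48528, π⊥ = 5-6·λ' ≈ 7.48528 ∉ [-0.3, 0.1) ⇒ out
candidate 4: (m,n)=(1,2) → π∥ = 1+2·λ ≈ 5.82843, π⊥ = 1+2·λ' ≈ 0.17157 ∉ [-0.3, 0.1) ⇒ out
candidate 5: (m,n)=(0,0) → π∥ = 0+0·λ ≈ 0.00000, π⊥ = 0+0·λ' ≈ 0.00000 ∈ [-0.3, 0.1) ⇒ IN Λ
candidate 6: (m,n)=(-2,-5) → π∥ = -2-5·λ ≈ -14.07107, π⊥ = -2-5·λ' ≈ 0.07107 ∈ [-0.3, 0.1) ⇒ IN Λ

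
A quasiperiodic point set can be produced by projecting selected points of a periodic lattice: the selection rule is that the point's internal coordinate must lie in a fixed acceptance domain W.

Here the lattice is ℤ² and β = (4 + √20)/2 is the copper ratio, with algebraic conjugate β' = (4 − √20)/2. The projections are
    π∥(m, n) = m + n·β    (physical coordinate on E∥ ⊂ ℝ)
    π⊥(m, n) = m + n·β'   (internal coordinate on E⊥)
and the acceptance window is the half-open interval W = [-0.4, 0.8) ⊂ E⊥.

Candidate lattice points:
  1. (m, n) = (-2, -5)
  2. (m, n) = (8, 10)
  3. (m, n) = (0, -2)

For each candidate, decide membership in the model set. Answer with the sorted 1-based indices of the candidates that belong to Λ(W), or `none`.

3

Numerically β ≈ 4.236068 and β' = −1/β ≈ -0.236068.
candidate 1: (m,n)=(-2,-5) → π∥ = -2-5·β ≈ -23.180340, π⊥ = -2-5·β' ≈ -0.819660 ∉ [-0.4, 0.8) ⇒ out
candidate 2: (m,n)=(8,10) → π∥ = 8+10·β ≈ 50.360680, π⊥ = 8+10·β' ≈ 5.639320 ∉ [-0.4, 0.8) ⇒ out
candidate 3: (m,n)=(0,-2) → π∥ = 0-2·β ≈ -8.472136, π⊥ = 0-2·β' ≈ 0.472136 ∈ [-0.4, 0.8) ⇒ IN Λ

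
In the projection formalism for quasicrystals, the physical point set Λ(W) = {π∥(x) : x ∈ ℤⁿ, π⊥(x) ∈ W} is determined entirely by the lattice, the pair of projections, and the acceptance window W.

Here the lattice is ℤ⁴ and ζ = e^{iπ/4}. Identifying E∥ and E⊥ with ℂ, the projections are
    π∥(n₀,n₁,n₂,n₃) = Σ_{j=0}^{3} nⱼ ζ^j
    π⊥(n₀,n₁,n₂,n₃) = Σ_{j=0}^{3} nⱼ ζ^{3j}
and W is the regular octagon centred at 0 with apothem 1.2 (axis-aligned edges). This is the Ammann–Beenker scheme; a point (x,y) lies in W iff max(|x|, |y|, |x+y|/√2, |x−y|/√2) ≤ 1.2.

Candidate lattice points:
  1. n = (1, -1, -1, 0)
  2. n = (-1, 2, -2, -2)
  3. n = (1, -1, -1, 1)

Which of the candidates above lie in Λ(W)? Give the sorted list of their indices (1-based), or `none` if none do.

Internal map: ζ^{3j} for j=0..3 gives (1,0), (−√2/2,√2/2), (0,−1), (√2/2,√2/2).
#1 (1, -1, -1, 0): internal (1.707107, 0.292893); octagon support 1.707107 vs apothem 1.2 → ∉ W
#2 (-1, 2, -2, -2): internal (-3.828427, 2.000000); octagon support 4.121320 vs apothem 1.2 → ∉ W
#3 (1, -1, -1, 1): internal (2.414214, 1.000000); octagon support 2.414214 vs apothem 1.2 → ∉ W

none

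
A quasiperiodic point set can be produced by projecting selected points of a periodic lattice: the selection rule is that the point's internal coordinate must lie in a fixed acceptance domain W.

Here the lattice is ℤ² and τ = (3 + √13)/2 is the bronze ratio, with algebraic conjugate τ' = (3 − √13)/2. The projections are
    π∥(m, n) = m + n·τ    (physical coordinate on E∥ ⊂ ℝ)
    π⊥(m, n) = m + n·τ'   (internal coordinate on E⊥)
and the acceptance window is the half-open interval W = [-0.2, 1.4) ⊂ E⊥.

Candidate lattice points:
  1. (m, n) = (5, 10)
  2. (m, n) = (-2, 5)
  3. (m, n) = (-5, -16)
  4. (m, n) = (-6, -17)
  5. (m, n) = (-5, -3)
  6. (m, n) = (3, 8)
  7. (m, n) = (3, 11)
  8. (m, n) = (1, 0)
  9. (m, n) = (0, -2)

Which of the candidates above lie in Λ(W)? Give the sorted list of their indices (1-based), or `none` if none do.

Compute τ' = (3−√13)/2 = -0.30278, so π⊥(m,n) = m -0.30278·n.
candidate 1: (m,n)=(5,10) → π∥ = 5+10·τ ≈ 38.02776, π⊥ = 5+10·τ' ≈ 1.97224 ∉ [-0.2, 1.4) ⇒ out
candidate 2: (m,n)=(-2,5) → π∥ = -2+5·τ ≈ 14.51388, π⊥ = -2+5·τ' ≈ -3.51388 ∉ [-0.2, 1.4) ⇒ out
candidate 3: (m,n)=(-5,-16) → π∥ = -5-16·τ ≈ -57.84441, π⊥ = -5-16·τ' ≈ -0.15559 ∈ [-0.2, 1.4) ⇒ IN Λ
candidate 4: (m,n)=(-6,-17) → π∥ = -6-17·τ ≈ -62.14719, π⊥ = -6-17·τ' ≈ -0.85281 ∉ [-0.2, 1.4) ⇒ out
candidate 5: (m,n)=(-5,-3) → π∥ = -5-3·τ ≈ -14.90833, π⊥ = -5-3·τ' ≈ -4.09167 ∉ [-0.2, 1.4) ⇒ out
candidate 6: (m,n)=(3,8) → π∥ = 3+8·τ ≈ 29.42221, π⊥ = 3+8·τ' ≈ 0.57779 ∈ [-0.2, 1.4) ⇒ IN Λ
candidate 7: (m,n)=(3,11) → π∥ = 3+11·τ ≈ 39.33053, π⊥ = 3+11·τ' ≈ -0.33053 ∉ [-0.2, 1.4) ⇒ out
candidate 8: (m,n)=(1,0) → π∥ = 1+0·τ ≈ 1.00000, π⊥ = 1+0·τ' ≈ 1.00000 ∈ [-0.2, 1.4) ⇒ IN Λ
candidate 9: (m,n)=(0,-2) → π∥ = 0-2·τ ≈ -6.60555, π⊥ = 0-2·τ' ≈ 0.60555 ∈ [-0.2, 1.4) ⇒ IN Λ

3, 6, 8, 9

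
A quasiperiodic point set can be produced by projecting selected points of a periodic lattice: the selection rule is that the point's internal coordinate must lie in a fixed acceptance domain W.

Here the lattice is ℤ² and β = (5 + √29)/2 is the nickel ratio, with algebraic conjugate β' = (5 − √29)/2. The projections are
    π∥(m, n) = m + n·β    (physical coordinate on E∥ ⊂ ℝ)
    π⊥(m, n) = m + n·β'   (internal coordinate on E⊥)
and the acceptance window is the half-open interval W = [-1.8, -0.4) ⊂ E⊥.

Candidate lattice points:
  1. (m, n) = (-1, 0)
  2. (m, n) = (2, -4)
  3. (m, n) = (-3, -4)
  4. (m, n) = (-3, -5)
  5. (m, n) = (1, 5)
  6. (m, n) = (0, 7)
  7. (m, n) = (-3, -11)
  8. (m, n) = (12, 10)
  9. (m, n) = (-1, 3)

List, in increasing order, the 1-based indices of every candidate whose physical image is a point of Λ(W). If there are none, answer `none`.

Numerically β ≈ 5.192582 and β' = −1/β ≈ -0.192582.
candidate 1: (m,n)=(-1,0) → π∥ = -1+0·β ≈ -1.000000, π⊥ = -1+0·β' ≈ -1.000000 ∈ [-1.8, -0.4) ⇒ IN Λ
candidate 2: (m,n)=(2,-4) → π∥ = 2-4·β ≈ -18.770330, π⊥ = 2-4·β' ≈ 2.770330 ∉ [-1.8, -0.4) ⇒ out
candidate 3: (m,n)=(-3,-4) → π∥ = -3-4·β ≈ -23.770330, π⊥ = -3-4·β' ≈ -2.229670 ∉ [-1.8, -0.4) ⇒ out
candidate 4: (m,n)=(-3,-5) → π∥ = -3-5·β ≈ -28.962912, π⊥ = -3-5·β' ≈ -2.037088 ∉ [-1.8, -0.4) ⇒ out
candidate 5: (m,n)=(1,5) → π∥ = 1+5·β ≈ 26.962912, π⊥ = 1+5·β' ≈ 0.037088 ∉ [-1.8, -0.4) ⇒ out
candidate 6: (m,n)=(0,7) → π∥ = 0+7·β ≈ 36.348077, π⊥ = 0+7·β' ≈ -1.348077 ∈ [-1.8, -0.4) ⇒ IN Λ
candidate 7: (m,n)=(-3,-11) → π∥ = -3-11·β ≈ -60.118406, π⊥ = -3-11·β' ≈ -0.881594 ∈ [-1.8, -0.4) ⇒ IN Λ
candidate 8: (m,n)=(12,10) → π∥ = 12+10·β ≈ 63.925824, π⊥ = 12+10·β' ≈ 10.074176 ∉ [-1.8, -0.4) ⇒ out
candidate 9: (m,n)=(-1,3) → π∥ = -1+3·β ≈ 14.577747, π⊥ = -1+3·β' ≈ -1.577747 ∈ [-1.8, -0.4) ⇒ IN Λ

1, 6, 7, 9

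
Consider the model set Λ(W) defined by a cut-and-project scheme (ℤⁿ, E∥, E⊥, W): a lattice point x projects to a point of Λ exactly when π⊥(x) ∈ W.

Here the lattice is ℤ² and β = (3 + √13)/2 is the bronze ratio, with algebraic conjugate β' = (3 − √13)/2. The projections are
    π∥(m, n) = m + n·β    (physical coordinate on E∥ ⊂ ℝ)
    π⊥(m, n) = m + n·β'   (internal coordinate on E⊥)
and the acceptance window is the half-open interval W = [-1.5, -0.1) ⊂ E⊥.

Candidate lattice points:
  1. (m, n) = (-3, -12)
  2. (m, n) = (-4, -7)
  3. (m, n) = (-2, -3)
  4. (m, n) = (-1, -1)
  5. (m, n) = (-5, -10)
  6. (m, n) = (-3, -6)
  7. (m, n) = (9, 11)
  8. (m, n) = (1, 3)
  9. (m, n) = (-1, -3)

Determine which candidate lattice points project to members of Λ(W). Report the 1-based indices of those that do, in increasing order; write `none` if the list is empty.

Numerically β ≈ 3.3028 and β' = −1/β ≈ -0.3028.
#1 (-3,-12): internal coord -3 + (-12)·β' = +0.6333; +0.6333 ∉ [-1.5, -0.1) → out
#2 (-4,-7): internal coord -4 + (-7)·β' = -1.8806; -1.8806 ∉ [-1.5, -0.1) → out
#3 (-2,-3): internal coord -2 + (-3)·β' = -1.0917; -1.0917 ∈ [-1.5, -0.1) → IN Λ
#4 (-1,-1): internal coord -1 + (-1)·β' = -0.6972; -0.6972 ∈ [-1.5, -0.1) → IN Λ
#5 (-5,-10): internal coord -5 + (-10)·β' = -1.9722; -1.9722 ∉ [-1.5, -0.1) → out
#6 (-3,-6): internal coord -3 + (-6)·β' = -1.1833; -1.1833 ∈ [-1.5, -0.1) → IN Λ
#7 (9,11): internal coord 9 + (11)·β' = +5.6695; +5.6695 ∉ [-1.5, -0.1) → out
#8 (1,3): internal coord 1 + (3)·β' = +0.0917; +0.0917 ∉ [-1.5, -0.1) → out
#9 (-1,-3): internal coord -1 + (-3)·β' = -0.0917; -0.0917 ∉ [-1.5, -0.1) → out

3, 4, 6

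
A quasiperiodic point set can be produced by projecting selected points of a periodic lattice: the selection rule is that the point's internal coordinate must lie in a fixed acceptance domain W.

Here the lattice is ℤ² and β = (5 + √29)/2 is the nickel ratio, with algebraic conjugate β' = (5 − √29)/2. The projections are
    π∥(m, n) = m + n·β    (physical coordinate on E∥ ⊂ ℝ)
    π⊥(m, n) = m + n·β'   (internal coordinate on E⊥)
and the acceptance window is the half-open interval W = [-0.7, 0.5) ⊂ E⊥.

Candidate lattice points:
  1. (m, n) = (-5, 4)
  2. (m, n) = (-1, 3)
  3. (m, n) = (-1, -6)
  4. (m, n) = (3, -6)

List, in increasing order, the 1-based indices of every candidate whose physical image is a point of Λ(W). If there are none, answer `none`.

3

Numerically β ≈ 5.1926 and β' = −1/β ≈ -0.1926.
#1 (-5,4): internal coord -5 + (4)·β' = -5.7703; -5.7703 ∉ [-0.7, 0.5) → out
#2 (-1,3): internal coord -1 + (3)·β' = -1.5777; -1.5777 ∉ [-0.7, 0.5) → out
#3 (-1,-6): internal coord -1 + (-6)·β' = +0.1555; +0.1555 ∈ [-0.7, 0.5) → IN Λ
#4 (3,-6): internal coord 3 + (-6)·β' = +4.1555; +4.1555 ∉ [-0.7, 0.5) → out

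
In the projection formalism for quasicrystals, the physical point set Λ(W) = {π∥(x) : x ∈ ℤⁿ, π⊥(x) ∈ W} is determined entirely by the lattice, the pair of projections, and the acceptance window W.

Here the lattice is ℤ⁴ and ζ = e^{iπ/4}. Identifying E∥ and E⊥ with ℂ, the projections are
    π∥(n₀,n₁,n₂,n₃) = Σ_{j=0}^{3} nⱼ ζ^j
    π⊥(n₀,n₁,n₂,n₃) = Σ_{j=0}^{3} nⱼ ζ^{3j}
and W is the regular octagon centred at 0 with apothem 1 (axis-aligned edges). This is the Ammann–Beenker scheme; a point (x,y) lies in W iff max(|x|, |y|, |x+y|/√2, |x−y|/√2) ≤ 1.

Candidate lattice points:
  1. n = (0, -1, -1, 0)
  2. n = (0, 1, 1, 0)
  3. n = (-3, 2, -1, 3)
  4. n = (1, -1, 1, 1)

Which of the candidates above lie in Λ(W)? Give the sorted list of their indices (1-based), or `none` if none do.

π⊥(n) = n₀ + n₁ζ³ + n₂ζ⁶ + n₃ζ⁹ where ζ = e^{iπ/4}.
candidate 1: n = (0, -1, -1, 0) → π⊥ ≈ (+0.70711, +0.29289); max(|x|,|y|,|x±y|/√2) = 0.70711 ≤ 1 ⇒ ∈ W
candidate 2: n = (0, 1, 1, 0) → π⊥ ≈ (-0.70711, -0.29289); max(|x|,|y|,|x±y|/√2) = 0.70711 ≤ 1 ⇒ ∈ W
candidate 3: n = (-3, 2, -1, 3) → π⊥ ≈ (-2.29289, +4.53553); max(|x|,|y|,|x±y|/√2) = 4.82843 > 1 ⇒ ∉ W
candidate 4: n = (1, -1, 1, 1) → π⊥ ≈ (+2.41421, -1.00000); max(|x|,|y|,|x±y|/√2) = 2.41421 > 1 ⇒ ∉ W

1, 2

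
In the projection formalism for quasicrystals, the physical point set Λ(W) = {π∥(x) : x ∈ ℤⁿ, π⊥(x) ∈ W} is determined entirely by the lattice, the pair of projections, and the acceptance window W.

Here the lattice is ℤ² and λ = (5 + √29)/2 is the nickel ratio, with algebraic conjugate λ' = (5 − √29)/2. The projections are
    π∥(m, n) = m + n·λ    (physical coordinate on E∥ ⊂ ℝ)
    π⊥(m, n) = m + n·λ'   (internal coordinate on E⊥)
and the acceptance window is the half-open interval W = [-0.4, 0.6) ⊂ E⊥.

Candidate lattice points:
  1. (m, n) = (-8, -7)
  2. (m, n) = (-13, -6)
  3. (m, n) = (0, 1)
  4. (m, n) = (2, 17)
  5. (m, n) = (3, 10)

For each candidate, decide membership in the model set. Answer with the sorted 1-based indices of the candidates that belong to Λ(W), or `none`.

Compute λ' = (5−√29)/2 = -0.19258, so π⊥(m,n) = m -0.19258·n.
[1] lift (-8,-7): star map gives -6.65192; window check -0.4 ≤ -6.65192 < 0.6 is false → out
[2] lift (-13,-6): star map gives -11.84451; window check -0.4 ≤ -11.84451 < 0.6 is false → out
[3] lift (0,1): star map gives -0.19258; window check -0.4 ≤ -0.19258 < 0.6 is true → IN Λ
[4] lift (2,17): star map gives -1.27390; window check -0.4 ≤ -1.27390 < 0.6 is false → out
[5] lift (3,10): star map gives 1.07418; window check -0.4 ≤ 1.07418 < 0.6 is false → out

3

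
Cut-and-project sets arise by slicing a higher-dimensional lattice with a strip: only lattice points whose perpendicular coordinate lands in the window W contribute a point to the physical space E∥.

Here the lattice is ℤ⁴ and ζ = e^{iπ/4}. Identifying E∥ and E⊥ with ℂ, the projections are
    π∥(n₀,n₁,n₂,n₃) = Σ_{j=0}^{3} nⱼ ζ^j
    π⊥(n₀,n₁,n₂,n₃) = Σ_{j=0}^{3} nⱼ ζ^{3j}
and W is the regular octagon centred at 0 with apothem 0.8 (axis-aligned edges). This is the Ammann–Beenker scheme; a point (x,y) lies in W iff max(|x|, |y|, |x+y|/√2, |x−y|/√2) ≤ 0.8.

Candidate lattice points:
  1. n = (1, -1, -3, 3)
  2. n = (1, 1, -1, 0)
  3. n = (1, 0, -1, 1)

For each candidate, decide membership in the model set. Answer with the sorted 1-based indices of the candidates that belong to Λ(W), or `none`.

none

With ζ = e^{iπ/4} the internal vectors are ζ^0,ζ^3,ζ^6,ζ^9.
candidate 1: n = (1, -1, -3, 3) → π⊥ ≈ (+3.8284, +4.4142); max(|x|,|y|,|x±y|/√2) = 5.8284 > 0.8 ⇒ ∉ W
candidate 2: n = (1, 1, -1, 0) → π⊥ ≈ (+0.2929, +1.7071); max(|x|,|y|,|x±y|/√2) = 1.7071 > 0.8 ⇒ ∉ W
candidate 3: n = (1, 0, -1, 1) → π⊥ ≈ (+1.7071, +1.7071); max(|x|,|y|,|x±y|/√2) = 2.4142 > 0.8 ⇒ ∉ W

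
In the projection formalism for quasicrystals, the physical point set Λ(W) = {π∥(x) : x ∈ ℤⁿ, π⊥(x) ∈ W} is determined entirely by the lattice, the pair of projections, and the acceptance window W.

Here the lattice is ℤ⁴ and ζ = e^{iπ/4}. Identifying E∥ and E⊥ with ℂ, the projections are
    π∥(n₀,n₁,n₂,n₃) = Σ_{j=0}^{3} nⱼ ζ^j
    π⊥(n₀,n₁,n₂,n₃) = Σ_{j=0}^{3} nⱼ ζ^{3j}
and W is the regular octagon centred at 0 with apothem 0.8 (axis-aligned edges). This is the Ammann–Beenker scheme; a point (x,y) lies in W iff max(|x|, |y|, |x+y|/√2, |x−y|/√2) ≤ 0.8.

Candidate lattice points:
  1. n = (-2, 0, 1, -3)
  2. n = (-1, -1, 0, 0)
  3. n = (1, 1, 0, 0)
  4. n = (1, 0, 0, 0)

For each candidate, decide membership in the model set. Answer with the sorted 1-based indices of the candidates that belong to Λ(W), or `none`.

With ζ = e^{iπ/4} the internal vectors are ζ^0,ζ^3,ζ^6,ζ^9.
#1 (-2, 0, 1, -3): internal (-4.121320, -3.121320); octagon support 5.121320 vs apothem 0.8 → ∉ W
#2 (-1, -1, 0, 0): internal (-0.292893, -0.707107); octagon support 0.707107 vs apothem 0.8 → ∈ W
#3 (1, 1, 0, 0): internal (0.292893, 0.707107); octagon support 0.707107 vs apothem 0.8 → ∈ W
#4 (1, 0, 0, 0): internal (1.000000, 0.000000); octagon support 1.000000 vs apothem 0.8 → ∉ W

2, 3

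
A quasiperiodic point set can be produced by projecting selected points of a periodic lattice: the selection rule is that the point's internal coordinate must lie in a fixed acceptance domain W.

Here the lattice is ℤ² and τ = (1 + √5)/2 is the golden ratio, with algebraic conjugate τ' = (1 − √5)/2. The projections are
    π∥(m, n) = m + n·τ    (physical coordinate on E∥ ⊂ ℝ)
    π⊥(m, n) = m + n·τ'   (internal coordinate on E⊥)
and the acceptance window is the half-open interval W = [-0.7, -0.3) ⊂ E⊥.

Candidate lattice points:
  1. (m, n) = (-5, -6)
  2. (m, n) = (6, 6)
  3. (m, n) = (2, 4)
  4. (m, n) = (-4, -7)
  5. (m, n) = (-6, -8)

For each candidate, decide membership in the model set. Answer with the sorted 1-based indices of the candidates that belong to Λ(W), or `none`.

3

Compute τ' = (1−√5)/2 = -0.618034, so π⊥(m,n) = m -0.618034·n.
candidate 1: (m,n)=(-5,-6) → π∥ = -5-6·τ ≈ -14.708204, π⊥ = -5-6·τ' ≈ -1.291796 ∉ [-0.7, -0.3) ⇒ out
candidate 2: (m,n)=(6,6) → π∥ = 6+6·τ ≈ 15.708204, π⊥ = 6+6·τ' ≈ 2.291796 ∉ [-0.7, -0.3) ⇒ out
candidate 3: (m,n)=(2,4) → π∥ = 2+4·τ ≈ 8.472136, π⊥ = 2+4·τ' ≈ -0.472136 ∈ [-0.7, -0.3) ⇒ IN Λ
candidate 4: (m,n)=(-4,-7) → π∥ = -4-7·τ ≈ -15.326238, π⊥ = -4-7·τ' ≈ 0.326238 ∉ [-0.7, -0.3) ⇒ out
candidate 5: (m,n)=(-6,-8) → π∥ = -6-8·τ ≈ -18.944272, π⊥ = -6-8·τ' ≈ -1.055728 ∉ [-0.7, -0.3) ⇒ out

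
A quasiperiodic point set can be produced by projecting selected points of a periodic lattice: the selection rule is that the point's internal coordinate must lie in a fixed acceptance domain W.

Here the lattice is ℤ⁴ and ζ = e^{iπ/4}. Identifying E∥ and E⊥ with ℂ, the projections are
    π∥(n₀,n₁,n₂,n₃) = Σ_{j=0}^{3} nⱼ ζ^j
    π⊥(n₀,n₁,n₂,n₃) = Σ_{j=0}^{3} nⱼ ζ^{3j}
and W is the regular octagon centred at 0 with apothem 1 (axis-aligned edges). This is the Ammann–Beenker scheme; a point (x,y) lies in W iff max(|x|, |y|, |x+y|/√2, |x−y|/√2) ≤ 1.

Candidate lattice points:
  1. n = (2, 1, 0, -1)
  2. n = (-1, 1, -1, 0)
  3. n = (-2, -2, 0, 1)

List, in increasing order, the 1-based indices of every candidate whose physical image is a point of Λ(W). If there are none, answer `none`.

Internal map: ζ^{3j} for j=0..3 gives (1,0), (−√2/2,√2/2), (0,−1), (√2/2,√2/2).
#1 (2, 1, 0, -1): internal (0.585786, 0.000000); octagon support 0.585786 vs apothem 1 → ∈ W
#2 (-1, 1, -1, 0): internal (-1.707107, 1.707107); octagon support 2.414214 vs apothem 1 → ∉ W
#3 (-2, -2, 0, 1): internal (0.121320, -0.707107); octagon support 0.707107 vs apothem 1 → ∈ W

1, 3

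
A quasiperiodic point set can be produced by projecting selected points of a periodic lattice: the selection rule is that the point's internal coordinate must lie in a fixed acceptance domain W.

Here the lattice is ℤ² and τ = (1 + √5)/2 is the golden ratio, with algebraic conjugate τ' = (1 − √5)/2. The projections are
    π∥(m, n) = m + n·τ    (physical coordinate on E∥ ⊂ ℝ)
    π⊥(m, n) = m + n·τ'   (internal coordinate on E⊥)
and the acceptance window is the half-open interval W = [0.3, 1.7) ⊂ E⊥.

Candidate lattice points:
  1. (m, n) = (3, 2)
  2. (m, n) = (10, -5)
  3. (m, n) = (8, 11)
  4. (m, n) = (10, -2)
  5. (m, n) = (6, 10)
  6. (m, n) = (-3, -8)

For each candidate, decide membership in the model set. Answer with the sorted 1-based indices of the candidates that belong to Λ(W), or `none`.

Compute τ' = (1−√5)/2 = -0.618034, so π⊥(m,n) = m -0.618034·n.
#1 (3,2): internal coord 3 + (2)·τ' = +1.763932; +1.763932 ∉ [0.3, 1.7) → out
#2 (10,-5): internal coord 10 + (-5)·τ' = +13.090170; +13.090170 ∉ [0.3, 1.7) → out
#3 (8,11): internal coord 8 + (11)·τ' = +1.201626; +1.201626 ∈ [0.3, 1.7) → IN Λ
#4 (10,-2): internal coord 10 + (-2)·τ' = +11.236068; +11.236068 ∉ [0.3, 1.7) → out
#5 (6,10): internal coord 6 + (10)·τ' = -0.180340; -0.180340 ∉ [0.3, 1.7) → out
#6 (-3,-8): internal coord -3 + (-8)·τ' = +1.944272; +1.944272 ∉ [0.3, 1.7) → out

3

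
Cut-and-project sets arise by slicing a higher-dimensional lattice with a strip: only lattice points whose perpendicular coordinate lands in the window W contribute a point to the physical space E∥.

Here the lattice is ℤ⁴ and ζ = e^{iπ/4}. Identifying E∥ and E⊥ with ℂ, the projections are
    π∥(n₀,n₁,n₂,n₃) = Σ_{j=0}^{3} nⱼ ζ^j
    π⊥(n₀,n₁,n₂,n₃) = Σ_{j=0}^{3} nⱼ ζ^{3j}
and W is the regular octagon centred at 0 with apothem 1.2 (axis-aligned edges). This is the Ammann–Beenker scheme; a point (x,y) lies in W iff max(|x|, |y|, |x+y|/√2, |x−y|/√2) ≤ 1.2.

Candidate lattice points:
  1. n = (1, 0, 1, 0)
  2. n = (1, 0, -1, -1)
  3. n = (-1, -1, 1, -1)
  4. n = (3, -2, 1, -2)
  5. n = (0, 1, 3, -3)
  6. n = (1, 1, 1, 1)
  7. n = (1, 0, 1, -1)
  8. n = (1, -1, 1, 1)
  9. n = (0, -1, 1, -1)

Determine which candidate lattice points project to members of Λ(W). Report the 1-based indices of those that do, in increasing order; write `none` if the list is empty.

2, 6

π⊥(n) = n₀ + n₁ζ³ + n₂ζ⁶ + n₃ζ⁹ where ζ = e^{iπ/4}.
#1 (1, 0, 1, 0): internal (1.00000, -1.00000); octagon support 1.41421 vs apothem 1.2 → ∉ W
#2 (1, 0, -1, -1): internal (0.29289, 0.29289); octagon support 0.41421 vs apothem 1.2 → ∈ W
#3 (-1, -1, 1, -1): internal (-1.00000, -2.41421); octagon support 2.41421 vs apothem 1.2 → ∉ W
#4 (3, -2, 1, -2): internal (3.00000, -3.82843); octagon support 4.82843 vs apothem 1.2 → ∉ W
#5 (0, 1, 3, -3): internal (-2.82843, -4.41421); octagon support 5.12132 vs apothem 1.2 → ∉ W
#6 (1, 1, 1, 1): internal (1.00000, 0.41421); octagon support 1.00000 vs apothem 1.2 → ∈ W
#7 (1, 0, 1, -1): internal (0.29289, -1.70711); octagon support 1.70711 vs apothem 1.2 → ∉ W
#8 (1, -1, 1, 1): internal (2.41421, -1.00000); octagon support 2.41421 vs apothem 1.2 → ∉ W
#9 (0, -1, 1, -1): internal (0.00000, -2.41421); octagon support 2.41421 vs apothem 1.2 → ∉ W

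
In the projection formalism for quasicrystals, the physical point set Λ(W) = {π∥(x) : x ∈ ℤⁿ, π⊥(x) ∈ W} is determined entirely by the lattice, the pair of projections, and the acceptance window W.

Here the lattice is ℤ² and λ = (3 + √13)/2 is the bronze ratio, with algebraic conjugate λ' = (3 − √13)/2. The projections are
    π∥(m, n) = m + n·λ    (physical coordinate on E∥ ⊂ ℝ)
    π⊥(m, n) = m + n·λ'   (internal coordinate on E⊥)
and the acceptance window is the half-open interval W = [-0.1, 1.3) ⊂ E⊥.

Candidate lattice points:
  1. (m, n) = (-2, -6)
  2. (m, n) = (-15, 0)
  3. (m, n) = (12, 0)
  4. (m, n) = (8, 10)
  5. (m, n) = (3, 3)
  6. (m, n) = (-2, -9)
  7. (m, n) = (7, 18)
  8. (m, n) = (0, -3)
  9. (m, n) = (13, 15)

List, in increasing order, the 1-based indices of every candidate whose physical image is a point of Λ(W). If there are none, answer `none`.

λ' = (3−√13)/2 ≈ -0.3028.
[1] lift (-2,-6): star map gives -0.1833; window check -0.1 ≤ -0.1833 < 1.3 is false → out
[2] lift (-15,0): star map gives -15.0000; window check -0.1 ≤ -15.0000 < 1.3 is false → out
[3] lift (12,0): star map gives 12.0000; window check -0.1 ≤ 12.0000 < 1.3 is false → out
[4] lift (8,10): star map gives 4.9722; window check -0.1 ≤ 4.9722 < 1.3 is false → out
[5] lift (3,3): star map gives 2.0917; window check -0.1 ≤ 2.0917 < 1.3 is false → out
[6] lift (-2,-9): star map gives 0.7250; window check -0.1 ≤ 0.7250 < 1.3 is true → IN Λ
[7] lift (7,18): star map gives 1.5500; window check -0.1 ≤ 1.5500 < 1.3 is false → out
[8] lift (0,-3): star map gives 0.9083; window check -0.1 ≤ 0.9083 < 1.3 is true → IN Λ
[9] lift (13,15): star map gives 8.4584; window check -0.1 ≤ 8.4584 < 1.3 is false → out

6, 8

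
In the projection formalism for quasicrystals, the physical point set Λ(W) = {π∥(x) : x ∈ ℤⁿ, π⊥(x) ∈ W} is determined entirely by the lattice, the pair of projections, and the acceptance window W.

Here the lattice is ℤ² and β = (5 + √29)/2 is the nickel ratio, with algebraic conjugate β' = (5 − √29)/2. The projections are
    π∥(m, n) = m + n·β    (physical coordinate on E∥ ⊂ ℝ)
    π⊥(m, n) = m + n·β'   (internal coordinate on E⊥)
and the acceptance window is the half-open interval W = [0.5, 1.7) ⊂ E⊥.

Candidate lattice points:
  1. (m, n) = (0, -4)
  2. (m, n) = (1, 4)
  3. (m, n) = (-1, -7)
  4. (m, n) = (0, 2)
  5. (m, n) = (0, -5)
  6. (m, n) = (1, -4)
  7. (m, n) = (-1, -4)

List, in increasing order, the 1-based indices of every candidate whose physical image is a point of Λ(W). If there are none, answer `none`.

Numerically β ≈ 5.1926 and β' = −1/β ≈ -0.1926.
#1 (0,-4): internal coord 0 + (-4)·β' = +0.7703; +0.7703 ∈ [0.5, 1.7) → IN Λ
#2 (1,4): internal coord 1 + (4)·β' = +0.2297; +0.2297 ∉ [0.5, 1.7) → out
#3 (-1,-7): internal coord -1 + (-7)·β' = +0.3481; +0.3481 ∉ [0.5, 1.7) → out
#4 (0,2): internal coord 0 + (2)·β' = -0.3852; -0.3852 ∉ [0.5, 1.7) → out
#5 (0,-5): internal coord 0 + (-5)·β' = +0.9629; +0.9629 ∈ [0.5, 1.7) → IN Λ
#6 (1,-4): internal coord 1 + (-4)·β' = +1.7703; +1.7703 ∉ [0.5, 1.7) → out
#7 (-1,-4): internal coord -1 + (-4)·β' = -0.2297; -0.2297 ∉ [0.5, 1.7) → out

1, 5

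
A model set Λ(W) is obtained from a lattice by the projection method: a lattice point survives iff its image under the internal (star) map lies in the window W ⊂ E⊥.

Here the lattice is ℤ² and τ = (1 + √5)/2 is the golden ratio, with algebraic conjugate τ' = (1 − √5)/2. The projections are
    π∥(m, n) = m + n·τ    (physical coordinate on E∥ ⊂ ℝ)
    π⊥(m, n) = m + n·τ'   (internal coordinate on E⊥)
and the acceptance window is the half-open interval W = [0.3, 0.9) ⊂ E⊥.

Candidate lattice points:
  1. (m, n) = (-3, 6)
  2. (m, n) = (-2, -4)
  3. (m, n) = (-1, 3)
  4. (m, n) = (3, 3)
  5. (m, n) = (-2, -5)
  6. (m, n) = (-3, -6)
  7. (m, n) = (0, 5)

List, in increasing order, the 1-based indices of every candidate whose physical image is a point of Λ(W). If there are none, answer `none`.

2, 6

τ' = (1−√5)/2 ≈ -0.61803.
[1] lift (-3,6): star map gives -6.70820; window check 0.3 ≤ -6.70820 < 0.9 is false → out
[2] lift (-2,-4): star map gives 0.47214; window check 0.3 ≤ 0.47214 < 0.9 is true → IN Λ
[3] lift (-1,3): star map gives -2.85410; window check 0.3 ≤ -2.85410 < 0.9 is false → out
[4] lift (3,3): star map gives 1.14590; window check 0.3 ≤ 1.14590 < 0.9 is false → out
[5] lift (-2,-5): star map gives 1.09017; window check 0.3 ≤ 1.09017 < 0.9 is false → out
[6] lift (-3,-6): star map gives 0.70820; window check 0.3 ≤ 0.70820 < 0.9 is true → IN Λ
[7] lift (0,5): star map gives -3.09017; window check 0.3 ≤ -3.09017 < 0.9 is false → out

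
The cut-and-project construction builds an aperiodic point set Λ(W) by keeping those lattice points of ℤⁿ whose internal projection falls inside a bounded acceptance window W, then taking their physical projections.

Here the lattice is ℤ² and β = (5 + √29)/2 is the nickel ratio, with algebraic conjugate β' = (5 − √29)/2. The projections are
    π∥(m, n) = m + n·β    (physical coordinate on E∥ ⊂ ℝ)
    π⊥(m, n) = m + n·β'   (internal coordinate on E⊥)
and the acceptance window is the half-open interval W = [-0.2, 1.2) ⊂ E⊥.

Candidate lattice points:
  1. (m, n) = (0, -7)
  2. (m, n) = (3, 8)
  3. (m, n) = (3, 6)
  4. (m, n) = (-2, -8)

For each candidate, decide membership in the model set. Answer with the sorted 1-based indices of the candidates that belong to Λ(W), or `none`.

none

Compute β' = (5−√29)/2 = -0.19258, so π⊥(m,n) = m -0.19258·n.
[1] lift (0,-7): star map gives 1.34808; window check -0.2 ≤ 1.34808 < 1.2 is false → out
[2] lift (3,8): star map gives 1.45934; window check -0.2 ≤ 1.45934 < 1.2 is false → out
[3] lift (3,6): star map gives 1.84451; window check -0.2 ≤ 1.84451 < 1.2 is false → out
[4] lift (-2,-8): star map gives -0.45934; window check -0.2 ≤ -0.45934 < 1.2 is false → out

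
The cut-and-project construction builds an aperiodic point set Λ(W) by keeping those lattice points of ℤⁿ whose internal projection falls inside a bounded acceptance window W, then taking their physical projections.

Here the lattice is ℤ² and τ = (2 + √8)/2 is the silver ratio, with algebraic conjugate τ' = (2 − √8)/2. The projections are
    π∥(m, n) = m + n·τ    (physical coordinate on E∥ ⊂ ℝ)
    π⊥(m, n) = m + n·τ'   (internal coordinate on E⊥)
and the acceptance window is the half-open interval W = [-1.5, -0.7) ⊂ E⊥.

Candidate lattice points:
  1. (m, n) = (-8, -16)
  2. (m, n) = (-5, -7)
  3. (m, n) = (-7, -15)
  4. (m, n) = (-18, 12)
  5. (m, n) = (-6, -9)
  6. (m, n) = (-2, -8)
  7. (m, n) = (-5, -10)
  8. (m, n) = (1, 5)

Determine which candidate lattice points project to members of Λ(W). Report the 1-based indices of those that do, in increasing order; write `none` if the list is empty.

1, 3, 7, 8

τ' = (2−√8)/2 ≈ -0.41421.
[1] lift (-8,-16): star map gives -1.37258; window check -1.5 ≤ -1.37258 < -0.7 is true → IN Λ
[2] lift (-5,-7): star map gives -2.10051; window check -1.5 ≤ -2.10051 < -0.7 is false → out
[3] lift (-7,-15): star map gives -0.78680; window check -1.5 ≤ -0.78680 < -0.7 is true → IN Λ
[4] lift (-18,12): star map gives -22.97056; window check -1.5 ≤ -22.97056 < -0.7 is false → out
[5] lift (-6,-9): star map gives -2.27208; window check -1.5 ≤ -2.27208 < -0.7 is false → out
[6] lift (-2,-8): star map gives 1.31371; window check -1.5 ≤ 1.31371 < -0.7 is false → out
[7] lift (-5,-10): star map gives -0.85786; window check -1.5 ≤ -0.85786 < -0.7 is true → IN Λ
[8] lift (1,5): star map gives -1.07107; window check -1.5 ≤ -1.07107 < -0.7 is true → IN Λ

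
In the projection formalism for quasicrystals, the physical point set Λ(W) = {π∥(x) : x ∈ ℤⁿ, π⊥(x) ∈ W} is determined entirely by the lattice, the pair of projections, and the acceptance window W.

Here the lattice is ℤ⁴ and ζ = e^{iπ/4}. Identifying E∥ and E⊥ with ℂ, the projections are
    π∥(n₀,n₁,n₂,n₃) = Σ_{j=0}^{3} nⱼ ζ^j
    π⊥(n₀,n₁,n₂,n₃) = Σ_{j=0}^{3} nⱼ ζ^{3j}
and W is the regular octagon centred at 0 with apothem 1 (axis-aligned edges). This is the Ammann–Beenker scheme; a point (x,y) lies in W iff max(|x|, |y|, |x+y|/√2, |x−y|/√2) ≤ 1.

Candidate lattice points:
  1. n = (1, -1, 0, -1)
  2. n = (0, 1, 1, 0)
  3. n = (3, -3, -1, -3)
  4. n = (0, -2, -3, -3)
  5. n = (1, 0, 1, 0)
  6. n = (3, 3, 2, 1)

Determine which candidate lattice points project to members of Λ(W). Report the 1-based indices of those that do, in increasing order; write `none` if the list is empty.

π⊥(n) = n₀ + n₁ζ³ + n₂ζ⁶ + n₃ζ⁹ where ζ = e^{iπ/4}.
candidate 1: n = (1, -1, 0, -1) → π⊥ ≈ (+1.0000, -1.4142); max(|x|,|y|,|x±y|/√2) = 1.7071 > 1 ⇒ ∉ W
candidate 2: n = (0, 1, 1, 0) → π⊥ ≈ (-0.7071, -0.2929); max(|x|,|y|,|x±y|/√2) = 0.7071 ≤ 1 ⇒ ∈ W
candidate 3: n = (3, -3, -1, -3) → π⊥ ≈ (+3.0000, -3.2426); max(|x|,|y|,|x±y|/√2) = 4.4142 > 1 ⇒ ∉ W
candidate 4: n = (0, -2, -3, -3) → π⊥ ≈ (-0.7071, -0.5355); max(|x|,|y|,|x±y|/√2) = 0.8787 ≤ 1 ⇒ ∈ W
candidate 5: n = (1, 0, 1, 0) → π⊥ ≈ (+1.0000, -1.0000); max(|x|,|y|,|x±y|/√2) = 1.4142 > 1 ⇒ ∉ W
candidate 6: n = (3, 3, 2, 1) → π⊥ ≈ (+1.5858, +0.8284); max(|x|,|y|,|x±y|/√2) = 1.7071 > 1 ⇒ ∉ W

2, 4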